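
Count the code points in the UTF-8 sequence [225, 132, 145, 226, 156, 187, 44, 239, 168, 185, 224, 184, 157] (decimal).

Byte at offset 0: 0xE1 = 11100001 → 3-byte char (#1). Advance 3.
Byte at offset 3: 0xE2 = 11100010 → 3-byte char (#2). Advance 3.
Byte at offset 6: 0x2C = 00101100 → 1-byte char (#3). Advance 1.
Byte at offset 7: 0xEF = 11101111 → 3-byte char (#4). Advance 3.
Byte at offset 10: 0xE0 = 11100000 → 3-byte char (#5). Advance 3.
Reached end at offset 13 after 5 code points.

5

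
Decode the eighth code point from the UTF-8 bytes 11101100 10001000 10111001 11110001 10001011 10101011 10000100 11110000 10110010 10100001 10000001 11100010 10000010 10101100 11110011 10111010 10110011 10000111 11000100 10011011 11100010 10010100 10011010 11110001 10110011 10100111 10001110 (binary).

Offset 0: leading byte 0xEC = 11101100 → 3-byte char #1 = EC 88 B9.
Offset 3: leading byte 0xF1 = 11110001 → 4-byte char #2 = F1 8B AB 84.
Offset 7: leading byte 0xF0 = 11110000 → 4-byte char #3 = F0 B2 A1 81.
Offset 11: leading byte 0xE2 = 11100010 → 3-byte char #4 = E2 82 AC.
Offset 14: leading byte 0xF3 = 11110011 → 4-byte char #5 = F3 BA B3 87.
Offset 18: leading byte 0xC4 = 11000100 → 2-byte char #6 = C4 9B.
Offset 20: leading byte 0xE2 = 11100010 → 3-byte char #7 = E2 94 9A.
Offset 23: leading byte 0xF1 = 11110001 → 4-byte char #8 = F1 B3 A7 8E.
Leading byte 0xF1 = 11110001 matches 11110xxx → 4-byte sequence.
Byte 1: 0xF1 = 11110001, payload 001 (3 bits).
Byte 2: 0xB3 = 10110011 (10xxxxxx ✓), payload 110011.
Byte 3: 0xA7 = 10100111 (10xxxxxx ✓), payload 100111.
Byte 4: 0x8E = 10001110 (10xxxxxx ✓), payload 001110.
Concatenate: 001110011100111001110 = 0x739CE (21 bits → U+739CE).

U+739CE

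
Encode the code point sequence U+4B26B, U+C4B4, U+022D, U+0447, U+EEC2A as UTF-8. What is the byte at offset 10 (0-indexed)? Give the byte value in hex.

U+4B26B → 4-byte form F1 8B 89 AB at offsets 0–3.
U+C4B4 → 3-byte form EC 92 B4 at offsets 4–6.
U+022D → 2-byte form C8 AD at offsets 7–8.
U+0447 → 2-byte form D1 87 at offsets 9–10.
Offset 10 falls in char 4's range; it's byte 2 of D1 87 = 0x87.

0x87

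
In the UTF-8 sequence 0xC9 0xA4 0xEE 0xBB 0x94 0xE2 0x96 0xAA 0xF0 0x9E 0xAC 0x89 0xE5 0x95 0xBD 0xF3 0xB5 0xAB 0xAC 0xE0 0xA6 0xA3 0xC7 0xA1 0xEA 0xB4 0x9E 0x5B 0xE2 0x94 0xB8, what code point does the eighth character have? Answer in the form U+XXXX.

Offset 0: leading byte 0xC9 = 11001001 → 2-byte char #1 = C9 A4.
Offset 2: leading byte 0xEE = 11101110 → 3-byte char #2 = EE BB 94.
Offset 5: leading byte 0xE2 = 11100010 → 3-byte char #3 = E2 96 AA.
Offset 8: leading byte 0xF0 = 11110000 → 4-byte char #4 = F0 9E AC 89.
Offset 12: leading byte 0xE5 = 11100101 → 3-byte char #5 = E5 95 BD.
Offset 15: leading byte 0xF3 = 11110011 → 4-byte char #6 = F3 B5 AB AC.
Offset 19: leading byte 0xE0 = 11100000 → 3-byte char #7 = E0 A6 A3.
Offset 22: leading byte 0xC7 = 11000111 → 2-byte char #8 = C7 A1.
Leading byte 0xC7 = 11000111 matches 110xxxxx → 2-byte sequence.
Byte 1: 0xC7 = 11000111, payload 00111 (5 bits).
Byte 2: 0xA1 = 10100001 (10xxxxxx ✓), payload 100001.
Concatenate: 00111100001 = 0x1E1 (11 bits → U+01E1).

U+01E1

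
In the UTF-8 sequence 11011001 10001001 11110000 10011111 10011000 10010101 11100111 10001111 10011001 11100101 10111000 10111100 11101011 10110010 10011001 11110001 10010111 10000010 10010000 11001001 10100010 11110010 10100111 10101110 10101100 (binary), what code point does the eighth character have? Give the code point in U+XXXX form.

Offset 0: leading byte 0xD9 = 11011001 → 2-byte char #1 = D9 89.
Offset 2: leading byte 0xF0 = 11110000 → 4-byte char #2 = F0 9F 98 95.
Offset 6: leading byte 0xE7 = 11100111 → 3-byte char #3 = E7 8F 99.
Offset 9: leading byte 0xE5 = 11100101 → 3-byte char #4 = E5 B8 BC.
Offset 12: leading byte 0xEB = 11101011 → 3-byte char #5 = EB B2 99.
Offset 15: leading byte 0xF1 = 11110001 → 4-byte char #6 = F1 97 82 90.
Offset 19: leading byte 0xC9 = 11001001 → 2-byte char #7 = C9 A2.
Offset 21: leading byte 0xF2 = 11110010 → 4-byte char #8 = F2 A7 AE AC.
Leading byte 0xF2 = 11110010 matches 11110xxx → 4-byte sequence.
Byte 1: 0xF2 = 11110010, payload 010 (3 bits).
Byte 2: 0xA7 = 10100111 (10xxxxxx ✓), payload 100111.
Byte 3: 0xAE = 10101110 (10xxxxxx ✓), payload 101110.
Byte 4: 0xAC = 10101100 (10xxxxxx ✓), payload 101100.
Concatenate: 010100111101110101100 = 0xA7BAC (21 bits → U+A7BAC).

U+A7BAC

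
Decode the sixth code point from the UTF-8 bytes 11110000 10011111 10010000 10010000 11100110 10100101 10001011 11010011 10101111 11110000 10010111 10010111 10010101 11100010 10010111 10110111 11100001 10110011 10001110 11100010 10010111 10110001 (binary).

U+1CCE

Offset 0: leading byte 0xF0 = 11110000 → 4-byte char #1 = F0 9F 90 90.
Offset 4: leading byte 0xE6 = 11100110 → 3-byte char #2 = E6 A5 8B.
Offset 7: leading byte 0xD3 = 11010011 → 2-byte char #3 = D3 AF.
Offset 9: leading byte 0xF0 = 11110000 → 4-byte char #4 = F0 97 97 95.
Offset 13: leading byte 0xE2 = 11100010 → 3-byte char #5 = E2 97 B7.
Offset 16: leading byte 0xE1 = 11100001 → 3-byte char #6 = E1 B3 8E.
Leading byte 0xE1 = 11100001 matches 1110xxxx → 3-byte sequence.
Byte 1: 0xE1 = 11100001, payload 0001 (4 bits).
Byte 2: 0xB3 = 10110011 (10xxxxxx ✓), payload 110011.
Byte 3: 0x8E = 10001110 (10xxxxxx ✓), payload 001110.
Concatenate: 0001110011001110 = 0x1CCE (16 bits → U+1CCE).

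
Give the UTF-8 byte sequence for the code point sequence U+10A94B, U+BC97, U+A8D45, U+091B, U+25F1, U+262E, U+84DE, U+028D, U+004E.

U+10A94B: 4-byte form → F4 8A A5 8B.
U+BC97: 3-byte form → EB B2 97.
U+A8D45: 4-byte form → F2 A8 B5 85.
U+091B: 3-byte form → E0 A4 9B.
U+25F1: 3-byte form → E2 97 B1.
U+262E: 3-byte form → E2 98 AE.
U+84DE: 3-byte form → E8 93 9E.
U+028D: 2-byte form → CA 8D.
U+004E: 1-byte form → 4E.
Concatenated (26 bytes): F4 8A A5 8B EB B2 97 F2 A8 B5 85 E0 A4 9B E2 97 B1 E2 98 AE E8 93 9E CA 8D 4E.

F4 8A A5 8B EB B2 97 F2 A8 B5 85 E0 A4 9B E2 97 B1 E2 98 AE E8 93 9E CA 8D 4E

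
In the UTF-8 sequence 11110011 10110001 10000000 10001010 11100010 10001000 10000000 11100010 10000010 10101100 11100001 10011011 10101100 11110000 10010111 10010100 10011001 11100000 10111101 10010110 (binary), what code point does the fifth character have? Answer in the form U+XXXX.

U+17519

Offset 0: leading byte 0xF3 = 11110011 → 4-byte char #1 = F3 B1 80 8A.
Offset 4: leading byte 0xE2 = 11100010 → 3-byte char #2 = E2 88 80.
Offset 7: leading byte 0xE2 = 11100010 → 3-byte char #3 = E2 82 AC.
Offset 10: leading byte 0xE1 = 11100001 → 3-byte char #4 = E1 9B AC.
Offset 13: leading byte 0xF0 = 11110000 → 4-byte char #5 = F0 97 94 99.
Leading byte 0xF0 = 11110000 matches 11110xxx → 4-byte sequence.
Byte 1: 0xF0 = 11110000, payload 000 (3 bits).
Byte 2: 0x97 = 10010111 (10xxxxxx ✓), payload 010111.
Byte 3: 0x94 = 10010100 (10xxxxxx ✓), payload 010100.
Byte 4: 0x99 = 10011001 (10xxxxxx ✓), payload 011001.
Concatenate: 000010111010100011001 = 0x17519 (21 bits → U+17519).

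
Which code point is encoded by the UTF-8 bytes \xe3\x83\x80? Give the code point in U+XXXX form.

U+30C0

Leading byte 0xE3 = 11100011 matches 1110xxxx → 3-byte sequence.
Byte 1: 0xE3 = 11100011, payload 0011 (4 bits).
Byte 2: 0x83 = 10000011 (10xxxxxx ✓), payload 000011.
Byte 3: 0x80 = 10000000 (10xxxxxx ✓), payload 000000.
Concatenate: 0011000011000000 = 0x30C0 (16 bits → U+30C0).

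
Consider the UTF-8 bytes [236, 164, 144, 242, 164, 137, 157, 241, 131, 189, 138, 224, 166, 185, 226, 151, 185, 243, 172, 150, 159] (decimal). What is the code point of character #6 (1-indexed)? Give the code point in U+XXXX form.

Offset 0: leading byte 0xEC = 11101100 → 3-byte char #1 = EC A4 90.
Offset 3: leading byte 0xF2 = 11110010 → 4-byte char #2 = F2 A4 89 9D.
Offset 7: leading byte 0xF1 = 11110001 → 4-byte char #3 = F1 83 BD 8A.
Offset 11: leading byte 0xE0 = 11100000 → 3-byte char #4 = E0 A6 B9.
Offset 14: leading byte 0xE2 = 11100010 → 3-byte char #5 = E2 97 B9.
Offset 17: leading byte 0xF3 = 11110011 → 4-byte char #6 = F3 AC 96 9F.
Leading byte 0xF3 = 11110011 matches 11110xxx → 4-byte sequence.
Byte 1: 0xF3 = 11110011, payload 011 (3 bits).
Byte 2: 0xAC = 10101100 (10xxxxxx ✓), payload 101100.
Byte 3: 0x96 = 10010110 (10xxxxxx ✓), payload 010110.
Byte 4: 0x9F = 10011111 (10xxxxxx ✓), payload 011111.
Concatenate: 011101100010110011111 = 0xEC59F (21 bits → U+EC59F).

U+EC59F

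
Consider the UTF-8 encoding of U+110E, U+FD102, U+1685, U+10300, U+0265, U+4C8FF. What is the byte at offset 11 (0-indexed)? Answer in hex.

U+110E → 3-byte form E1 84 8E at offsets 0–2.
U+FD102 → 4-byte form F3 BD 84 82 at offsets 3–6.
U+1685 → 3-byte form E1 9A 85 at offsets 7–9.
U+10300 → 4-byte form F0 90 8C 80 at offsets 10–13.
Offset 11 falls in char 4's range; it's byte 2 of F0 90 8C 80 = 0x90.

0x90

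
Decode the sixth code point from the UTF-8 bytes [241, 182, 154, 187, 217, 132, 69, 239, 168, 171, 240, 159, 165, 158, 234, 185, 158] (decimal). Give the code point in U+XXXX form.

Offset 0: leading byte 0xF1 = 11110001 → 4-byte char #1 = F1 B6 9A BB.
Offset 4: leading byte 0xD9 = 11011001 → 2-byte char #2 = D9 84.
Offset 6: leading byte 0x45 = 01000101 → 1-byte char #3 = 45.
Offset 7: leading byte 0xEF = 11101111 → 3-byte char #4 = EF A8 AB.
Offset 10: leading byte 0xF0 = 11110000 → 4-byte char #5 = F0 9F A5 9E.
Offset 14: leading byte 0xEA = 11101010 → 3-byte char #6 = EA B9 9E.
Leading byte 0xEA = 11101010 matches 1110xxxx → 3-byte sequence.
Byte 1: 0xEA = 11101010, payload 1010 (4 bits).
Byte 2: 0xB9 = 10111001 (10xxxxxx ✓), payload 111001.
Byte 3: 0x9E = 10011110 (10xxxxxx ✓), payload 011110.
Concatenate: 1010111001011110 = 0xAE5E (16 bits → U+AE5E).

U+AE5E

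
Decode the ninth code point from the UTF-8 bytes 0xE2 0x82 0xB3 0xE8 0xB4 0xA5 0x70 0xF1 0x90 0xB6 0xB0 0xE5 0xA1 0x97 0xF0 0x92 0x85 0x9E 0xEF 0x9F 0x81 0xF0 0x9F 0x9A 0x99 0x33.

Offset 0: leading byte 0xE2 = 11100010 → 3-byte char #1 = E2 82 B3.
Offset 3: leading byte 0xE8 = 11101000 → 3-byte char #2 = E8 B4 A5.
Offset 6: leading byte 0x70 = 01110000 → 1-byte char #3 = 70.
Offset 7: leading byte 0xF1 = 11110001 → 4-byte char #4 = F1 90 B6 B0.
Offset 11: leading byte 0xE5 = 11100101 → 3-byte char #5 = E5 A1 97.
Offset 14: leading byte 0xF0 = 11110000 → 4-byte char #6 = F0 92 85 9E.
Offset 18: leading byte 0xEF = 11101111 → 3-byte char #7 = EF 9F 81.
Offset 21: leading byte 0xF0 = 11110000 → 4-byte char #8 = F0 9F 9A 99.
Offset 25: leading byte 0x33 = 00110011 → 1-byte char #9 = 33.
Leading byte 0x33 = 00110011 matches 0xxxxxxx → 1-byte sequence.
Byte 1: 0x33 = 00110011, payload 0110011 (7 bits).
Concatenate: 0110011 = 0x33 (7 bits → U+0033).

U+0033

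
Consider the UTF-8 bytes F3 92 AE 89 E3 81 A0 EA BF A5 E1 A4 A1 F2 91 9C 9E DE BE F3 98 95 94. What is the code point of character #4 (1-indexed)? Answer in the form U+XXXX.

U+1921

Offset 0: leading byte 0xF3 = 11110011 → 4-byte char #1 = F3 92 AE 89.
Offset 4: leading byte 0xE3 = 11100011 → 3-byte char #2 = E3 81 A0.
Offset 7: leading byte 0xEA = 11101010 → 3-byte char #3 = EA BF A5.
Offset 10: leading byte 0xE1 = 11100001 → 3-byte char #4 = E1 A4 A1.
Leading byte 0xE1 = 11100001 matches 1110xxxx → 3-byte sequence.
Byte 1: 0xE1 = 11100001, payload 0001 (4 bits).
Byte 2: 0xA4 = 10100100 (10xxxxxx ✓), payload 100100.
Byte 3: 0xA1 = 10100001 (10xxxxxx ✓), payload 100001.
Concatenate: 0001100100100001 = 0x1921 (16 bits → U+1921).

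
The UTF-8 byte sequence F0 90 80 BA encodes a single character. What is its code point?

Leading byte 0xF0 = 11110000 matches 11110xxx → 4-byte sequence.
Byte 1: 0xF0 = 11110000, payload 000 (3 bits).
Byte 2: 0x90 = 10010000 (10xxxxxx ✓), payload 010000.
Byte 3: 0x80 = 10000000 (10xxxxxx ✓), payload 000000.
Byte 4: 0xBA = 10111010 (10xxxxxx ✓), payload 111010.
Concatenate: 000010000000000111010 = 0x1003A (21 bits → U+1003A).

U+1003A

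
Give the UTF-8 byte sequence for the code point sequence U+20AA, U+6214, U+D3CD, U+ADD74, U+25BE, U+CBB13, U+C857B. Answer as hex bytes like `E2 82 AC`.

E2 82 AA E6 88 94 ED 8F 8D F2 AD B5 B4 E2 96 BE F3 8B AC 93 F3 88 95 BB

U+20AA: 3-byte form → E2 82 AA.
U+6214: 3-byte form → E6 88 94.
U+D3CD: 3-byte form → ED 8F 8D.
U+ADD74: 4-byte form → F2 AD B5 B4.
U+25BE: 3-byte form → E2 96 BE.
U+CBB13: 4-byte form → F3 8B AC 93.
U+C857B: 4-byte form → F3 88 95 BB.
Concatenated (24 bytes): E2 82 AA E6 88 94 ED 8F 8D F2 AD B5 B4 E2 96 BE F3 8B AC 93 F3 88 95 BB.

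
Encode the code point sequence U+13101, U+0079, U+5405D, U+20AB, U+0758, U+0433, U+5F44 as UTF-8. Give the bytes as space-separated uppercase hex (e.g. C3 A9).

U+13101: 4-byte form → F0 93 84 81.
U+0079: 1-byte form → 79.
U+5405D: 4-byte form → F1 94 81 9D.
U+20AB: 3-byte form → E2 82 AB.
U+0758: 2-byte form → DD 98.
U+0433: 2-byte form → D0 B3.
U+5F44: 3-byte form → E5 BD 84.
Concatenated (19 bytes): F0 93 84 81 79 F1 94 81 9D E2 82 AB DD 98 D0 B3 E5 BD 84.

F0 93 84 81 79 F1 94 81 9D E2 82 AB DD 98 D0 B3 E5 BD 84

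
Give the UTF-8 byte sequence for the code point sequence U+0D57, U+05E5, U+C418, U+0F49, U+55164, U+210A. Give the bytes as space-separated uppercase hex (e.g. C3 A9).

U+0D57: 3-byte form → E0 B5 97.
U+05E5: 2-byte form → D7 A5.
U+C418: 3-byte form → EC 90 98.
U+0F49: 3-byte form → E0 BD 89.
U+55164: 4-byte form → F1 95 85 A4.
U+210A: 3-byte form → E2 84 8A.
Concatenated (18 bytes): E0 B5 97 D7 A5 EC 90 98 E0 BD 89 F1 95 85 A4 E2 84 8A.

E0 B5 97 D7 A5 EC 90 98 E0 BD 89 F1 95 85 A4 E2 84 8A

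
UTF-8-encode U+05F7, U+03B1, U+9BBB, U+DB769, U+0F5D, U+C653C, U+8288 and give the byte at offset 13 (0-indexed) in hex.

U+05F7 → 2-byte form D7 B7 at offsets 0–1.
U+03B1 → 2-byte form CE B1 at offsets 2–3.
U+9BBB → 3-byte form E9 AE BB at offsets 4–6.
U+DB769 → 4-byte form F3 9B 9D A9 at offsets 7–10.
U+0F5D → 3-byte form E0 BD 9D at offsets 11–13.
Offset 13 falls in char 5's range; it's byte 3 of E0 BD 9D = 0x9D.

0x9D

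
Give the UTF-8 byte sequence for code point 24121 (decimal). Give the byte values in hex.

U+5E39 = 0x5E39 = 24121 decimal. In range U+0800–U+FFFF → 3-byte form: 1110xxxx 10xxxxxx 10xxxxxx.
Binary (16 bits): 0101111000111001.
Split 4+6+6: 0101 | 111000 | 111001.
Byte 1: 11100101 = 0xE5.
Byte 2: 10111000 = 0xB8.
Byte 3: 10111001 = 0xB9.

E5 B8 B9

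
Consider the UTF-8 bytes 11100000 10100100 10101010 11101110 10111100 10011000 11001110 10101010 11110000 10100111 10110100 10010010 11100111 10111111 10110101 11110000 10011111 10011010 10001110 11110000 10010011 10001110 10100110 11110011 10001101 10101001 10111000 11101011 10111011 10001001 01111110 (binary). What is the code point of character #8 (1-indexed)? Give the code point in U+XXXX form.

Offset 0: leading byte 0xE0 = 11100000 → 3-byte char #1 = E0 A4 AA.
Offset 3: leading byte 0xEE = 11101110 → 3-byte char #2 = EE BC 98.
Offset 6: leading byte 0xCE = 11001110 → 2-byte char #3 = CE AA.
Offset 8: leading byte 0xF0 = 11110000 → 4-byte char #4 = F0 A7 B4 92.
Offset 12: leading byte 0xE7 = 11100111 → 3-byte char #5 = E7 BF B5.
Offset 15: leading byte 0xF0 = 11110000 → 4-byte char #6 = F0 9F 9A 8E.
Offset 19: leading byte 0xF0 = 11110000 → 4-byte char #7 = F0 93 8E A6.
Offset 23: leading byte 0xF3 = 11110011 → 4-byte char #8 = F3 8D A9 B8.
Leading byte 0xF3 = 11110011 matches 11110xxx → 4-byte sequence.
Byte 1: 0xF3 = 11110011, payload 011 (3 bits).
Byte 2: 0x8D = 10001101 (10xxxxxx ✓), payload 001101.
Byte 3: 0xA9 = 10101001 (10xxxxxx ✓), payload 101001.
Byte 4: 0xB8 = 10111000 (10xxxxxx ✓), payload 111000.
Concatenate: 011001101101001111000 = 0xCDA78 (21 bits → U+CDA78).

U+CDA78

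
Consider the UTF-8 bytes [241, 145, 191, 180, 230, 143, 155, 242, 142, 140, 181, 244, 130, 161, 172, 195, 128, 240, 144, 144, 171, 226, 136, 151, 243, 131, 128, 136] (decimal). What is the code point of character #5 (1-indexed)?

Offset 0: leading byte 0xF1 = 11110001 → 4-byte char #1 = F1 91 BF B4.
Offset 4: leading byte 0xE6 = 11100110 → 3-byte char #2 = E6 8F 9B.
Offset 7: leading byte 0xF2 = 11110010 → 4-byte char #3 = F2 8E 8C B5.
Offset 11: leading byte 0xF4 = 11110100 → 4-byte char #4 = F4 82 A1 AC.
Offset 15: leading byte 0xC3 = 11000011 → 2-byte char #5 = C3 80.
Leading byte 0xC3 = 11000011 matches 110xxxxx → 2-byte sequence.
Byte 1: 0xC3 = 11000011, payload 00011 (5 bits).
Byte 2: 0x80 = 10000000 (10xxxxxx ✓), payload 000000.
Concatenate: 00011000000 = 0xC0 (11 bits → U+00C0).

U+00C0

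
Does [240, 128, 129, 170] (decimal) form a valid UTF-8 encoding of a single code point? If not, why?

Leading byte 0xF0 = 11110000 → 4-byte form.
Continuation bytes all match 10xxxxxx. Payload decodes to 0x6A.
But 0x6A < 0x10000, the minimum for a 4-byte sequence — this is an overlong encoding.

invalid (overlong encoding)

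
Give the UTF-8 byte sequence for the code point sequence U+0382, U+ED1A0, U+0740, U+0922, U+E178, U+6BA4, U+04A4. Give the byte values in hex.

U+0382: 2-byte form → CE 82.
U+ED1A0: 4-byte form → F3 AD 86 A0.
U+0740: 2-byte form → DD 80.
U+0922: 3-byte form → E0 A4 A2.
U+E178: 3-byte form → EE 85 B8.
U+6BA4: 3-byte form → E6 AE A4.
U+04A4: 2-byte form → D2 A4.
Concatenated (19 bytes): CE 82 F3 AD 86 A0 DD 80 E0 A4 A2 EE 85 B8 E6 AE A4 D2 A4.

CE 82 F3 AD 86 A0 DD 80 E0 A4 A2 EE 85 B8 E6 AE A4 D2 A4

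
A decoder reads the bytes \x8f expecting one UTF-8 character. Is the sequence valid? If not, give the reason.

Byte 0x8F = 10001111 has the form 10xxxxxx — a continuation byte — but there is no preceding leading byte.

invalid (continuation byte with no leading byte)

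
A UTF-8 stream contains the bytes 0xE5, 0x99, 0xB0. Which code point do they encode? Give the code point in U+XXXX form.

U+5670

Leading byte 0xE5 = 11100101 matches 1110xxxx → 3-byte sequence.
Byte 1: 0xE5 = 11100101, payload 0101 (4 bits).
Byte 2: 0x99 = 10011001 (10xxxxxx ✓), payload 011001.
Byte 3: 0xB0 = 10110000 (10xxxxxx ✓), payload 110000.
Concatenate: 0101011001110000 = 0x5670 (16 bits → U+5670).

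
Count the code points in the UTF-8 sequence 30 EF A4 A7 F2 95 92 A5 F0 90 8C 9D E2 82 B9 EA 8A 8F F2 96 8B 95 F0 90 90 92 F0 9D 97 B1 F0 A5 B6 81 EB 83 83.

Byte at offset 0: 0x30 = 00110000 → 1-byte char (#1). Advance 1.
Byte at offset 1: 0xEF = 11101111 → 3-byte char (#2). Advance 3.
Byte at offset 4: 0xF2 = 11110010 → 4-byte char (#3). Advance 4.
Byte at offset 8: 0xF0 = 11110000 → 4-byte char (#4). Advance 4.
Byte at offset 12: 0xE2 = 11100010 → 3-byte char (#5). Advance 3.
Byte at offset 15: 0xEA = 11101010 → 3-byte char (#6). Advance 3.
Byte at offset 18: 0xF2 = 11110010 → 4-byte char (#7). Advance 4.
Byte at offset 22: 0xF0 = 11110000 → 4-byte char (#8). Advance 4.
Byte at offset 26: 0xF0 = 11110000 → 4-byte char (#9). Advance 4.
Byte at offset 30: 0xF0 = 11110000 → 4-byte char (#10). Advance 4.
Byte at offset 34: 0xEB = 11101011 → 3-byte char (#11). Advance 3.
Reached end at offset 37 after 11 code points.

11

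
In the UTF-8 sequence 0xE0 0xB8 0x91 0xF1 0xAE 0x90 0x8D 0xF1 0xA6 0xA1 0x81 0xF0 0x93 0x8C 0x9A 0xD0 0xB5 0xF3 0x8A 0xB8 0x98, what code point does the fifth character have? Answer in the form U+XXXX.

Offset 0: leading byte 0xE0 = 11100000 → 3-byte char #1 = E0 B8 91.
Offset 3: leading byte 0xF1 = 11110001 → 4-byte char #2 = F1 AE 90 8D.
Offset 7: leading byte 0xF1 = 11110001 → 4-byte char #3 = F1 A6 A1 81.
Offset 11: leading byte 0xF0 = 11110000 → 4-byte char #4 = F0 93 8C 9A.
Offset 15: leading byte 0xD0 = 11010000 → 2-byte char #5 = D0 B5.
Leading byte 0xD0 = 11010000 matches 110xxxxx → 2-byte sequence.
Byte 1: 0xD0 = 11010000, payload 10000 (5 bits).
Byte 2: 0xB5 = 10110101 (10xxxxxx ✓), payload 110101.
Concatenate: 10000110101 = 0x435 (11 bits → U+0435).

U+0435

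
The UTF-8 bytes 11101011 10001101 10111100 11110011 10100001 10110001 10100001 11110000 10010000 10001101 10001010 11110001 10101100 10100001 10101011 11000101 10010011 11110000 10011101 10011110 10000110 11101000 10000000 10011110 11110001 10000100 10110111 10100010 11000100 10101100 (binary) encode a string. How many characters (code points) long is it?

Byte at offset 0: 0xEB = 11101011 → 3-byte char (#1). Advance 3.
Byte at offset 3: 0xF3 = 11110011 → 4-byte char (#2). Advance 4.
Byte at offset 7: 0xF0 = 11110000 → 4-byte char (#3). Advance 4.
Byte at offset 11: 0xF1 = 11110001 → 4-byte char (#4). Advance 4.
Byte at offset 15: 0xC5 = 11000101 → 2-byte char (#5). Advance 2.
Byte at offset 17: 0xF0 = 11110000 → 4-byte char (#6). Advance 4.
Byte at offset 21: 0xE8 = 11101000 → 3-byte char (#7). Advance 3.
Byte at offset 24: 0xF1 = 11110001 → 4-byte char (#8). Advance 4.
Byte at offset 28: 0xC4 = 11000100 → 2-byte char (#9). Advance 2.
Reached end at offset 30 after 9 code points.

9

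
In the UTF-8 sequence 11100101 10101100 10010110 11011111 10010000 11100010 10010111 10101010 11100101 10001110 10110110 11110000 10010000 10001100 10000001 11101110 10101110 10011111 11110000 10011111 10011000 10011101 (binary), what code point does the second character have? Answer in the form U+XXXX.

U+07D0

Offset 0: leading byte 0xE5 = 11100101 → 3-byte char #1 = E5 AC 96.
Offset 3: leading byte 0xDF = 11011111 → 2-byte char #2 = DF 90.
Leading byte 0xDF = 11011111 matches 110xxxxx → 2-byte sequence.
Byte 1: 0xDF = 11011111, payload 11111 (5 bits).
Byte 2: 0x90 = 10010000 (10xxxxxx ✓), payload 010000.
Concatenate: 11111010000 = 0x7D0 (11 bits → U+07D0).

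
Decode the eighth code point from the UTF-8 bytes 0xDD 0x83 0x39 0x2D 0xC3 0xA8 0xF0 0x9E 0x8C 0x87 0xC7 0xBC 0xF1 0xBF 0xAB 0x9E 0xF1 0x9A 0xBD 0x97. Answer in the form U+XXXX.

Offset 0: leading byte 0xDD = 11011101 → 2-byte char #1 = DD 83.
Offset 2: leading byte 0x39 = 00111001 → 1-byte char #2 = 39.
Offset 3: leading byte 0x2D = 00101101 → 1-byte char #3 = 2D.
Offset 4: leading byte 0xC3 = 11000011 → 2-byte char #4 = C3 A8.
Offset 6: leading byte 0xF0 = 11110000 → 4-byte char #5 = F0 9E 8C 87.
Offset 10: leading byte 0xC7 = 11000111 → 2-byte char #6 = C7 BC.
Offset 12: leading byte 0xF1 = 11110001 → 4-byte char #7 = F1 BF AB 9E.
Offset 16: leading byte 0xF1 = 11110001 → 4-byte char #8 = F1 9A BD 97.
Leading byte 0xF1 = 11110001 matches 11110xxx → 4-byte sequence.
Byte 1: 0xF1 = 11110001, payload 001 (3 bits).
Byte 2: 0x9A = 10011010 (10xxxxxx ✓), payload 011010.
Byte 3: 0xBD = 10111101 (10xxxxxx ✓), payload 111101.
Byte 4: 0x97 = 10010111 (10xxxxxx ✓), payload 010111.
Concatenate: 001011010111101010111 = 0x5AF57 (21 bits → U+5AF57).

U+5AF57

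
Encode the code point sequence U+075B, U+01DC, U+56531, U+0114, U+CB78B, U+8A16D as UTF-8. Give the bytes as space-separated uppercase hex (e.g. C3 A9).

DD 9B C7 9C F1 96 94 B1 C4 94 F3 8B 9E 8B F2 8A 85 AD

U+075B: 2-byte form → DD 9B.
U+01DC: 2-byte form → C7 9C.
U+56531: 4-byte form → F1 96 94 B1.
U+0114: 2-byte form → C4 94.
U+CB78B: 4-byte form → F3 8B 9E 8B.
U+8A16D: 4-byte form → F2 8A 85 AD.
Concatenated (18 bytes): DD 9B C7 9C F1 96 94 B1 C4 94 F3 8B 9E 8B F2 8A 85 AD.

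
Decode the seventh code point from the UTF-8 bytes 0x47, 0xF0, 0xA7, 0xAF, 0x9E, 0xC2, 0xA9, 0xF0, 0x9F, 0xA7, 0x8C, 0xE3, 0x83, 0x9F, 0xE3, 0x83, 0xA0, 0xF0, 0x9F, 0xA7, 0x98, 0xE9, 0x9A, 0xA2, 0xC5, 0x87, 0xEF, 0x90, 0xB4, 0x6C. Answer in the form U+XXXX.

Offset 0: leading byte 0x47 = 01000111 → 1-byte char #1 = 47.
Offset 1: leading byte 0xF0 = 11110000 → 4-byte char #2 = F0 A7 AF 9E.
Offset 5: leading byte 0xC2 = 11000010 → 2-byte char #3 = C2 A9.
Offset 7: leading byte 0xF0 = 11110000 → 4-byte char #4 = F0 9F A7 8C.
Offset 11: leading byte 0xE3 = 11100011 → 3-byte char #5 = E3 83 9F.
Offset 14: leading byte 0xE3 = 11100011 → 3-byte char #6 = E3 83 A0.
Offset 17: leading byte 0xF0 = 11110000 → 4-byte char #7 = F0 9F A7 98.
Leading byte 0xF0 = 11110000 matches 11110xxx → 4-byte sequence.
Byte 1: 0xF0 = 11110000, payload 000 (3 bits).
Byte 2: 0x9F = 10011111 (10xxxxxx ✓), payload 011111.
Byte 3: 0xA7 = 10100111 (10xxxxxx ✓), payload 100111.
Byte 4: 0x98 = 10011000 (10xxxxxx ✓), payload 011000.
Concatenate: 000011111100111011000 = 0x1F9D8 (21 bits → U+1F9D8).

U+1F9D8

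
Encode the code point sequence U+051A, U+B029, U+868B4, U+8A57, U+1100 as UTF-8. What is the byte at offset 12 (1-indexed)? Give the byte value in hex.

0x97

1-indexed offset 12 is 0-indexed offset 11.
U+051A → 2-byte form D4 9A at offsets 0–1.
U+B029 → 3-byte form EB 80 A9 at offsets 2–4.
U+868B4 → 4-byte form F2 86 A2 B4 at offsets 5–8.
U+8A57 → 3-byte form E8 A9 97 at offsets 9–11.
Offset 11 falls in char 4's range; it's byte 3 of E8 A9 97 = 0x97.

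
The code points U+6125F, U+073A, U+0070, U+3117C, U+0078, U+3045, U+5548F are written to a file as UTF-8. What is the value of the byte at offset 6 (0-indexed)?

0x70

U+6125F → 4-byte form F1 A1 89 9F at offsets 0–3.
U+073A → 2-byte form DC BA at offsets 4–5.
U+0070 → 1-byte form 70 at offsets 6–6.
Offset 6 falls in char 3's range; it's byte 1 of 70 = 0x70.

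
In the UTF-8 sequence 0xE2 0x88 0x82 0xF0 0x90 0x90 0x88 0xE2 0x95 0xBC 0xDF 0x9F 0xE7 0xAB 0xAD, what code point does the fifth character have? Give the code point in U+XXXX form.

Offset 0: leading byte 0xE2 = 11100010 → 3-byte char #1 = E2 88 82.
Offset 3: leading byte 0xF0 = 11110000 → 4-byte char #2 = F0 90 90 88.
Offset 7: leading byte 0xE2 = 11100010 → 3-byte char #3 = E2 95 BC.
Offset 10: leading byte 0xDF = 11011111 → 2-byte char #4 = DF 9F.
Offset 12: leading byte 0xE7 = 11100111 → 3-byte char #5 = E7 AB AD.
Leading byte 0xE7 = 11100111 matches 1110xxxx → 3-byte sequence.
Byte 1: 0xE7 = 11100111, payload 0111 (4 bits).
Byte 2: 0xAB = 10101011 (10xxxxxx ✓), payload 101011.
Byte 3: 0xAD = 10101101 (10xxxxxx ✓), payload 101101.
Concatenate: 0111101011101101 = 0x7AED (16 bits → U+7AED).

U+7AED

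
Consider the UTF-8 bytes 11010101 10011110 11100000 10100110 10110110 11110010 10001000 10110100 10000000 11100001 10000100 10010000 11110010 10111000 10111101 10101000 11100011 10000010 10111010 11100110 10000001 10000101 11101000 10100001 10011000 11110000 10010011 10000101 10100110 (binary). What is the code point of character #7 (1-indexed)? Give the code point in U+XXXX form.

Offset 0: leading byte 0xD5 = 11010101 → 2-byte char #1 = D5 9E.
Offset 2: leading byte 0xE0 = 11100000 → 3-byte char #2 = E0 A6 B6.
Offset 5: leading byte 0xF2 = 11110010 → 4-byte char #3 = F2 88 B4 80.
Offset 9: leading byte 0xE1 = 11100001 → 3-byte char #4 = E1 84 90.
Offset 12: leading byte 0xF2 = 11110010 → 4-byte char #5 = F2 B8 BD A8.
Offset 16: leading byte 0xE3 = 11100011 → 3-byte char #6 = E3 82 BA.
Offset 19: leading byte 0xE6 = 11100110 → 3-byte char #7 = E6 81 85.
Leading byte 0xE6 = 11100110 matches 1110xxxx → 3-byte sequence.
Byte 1: 0xE6 = 11100110, payload 0110 (4 bits).
Byte 2: 0x81 = 10000001 (10xxxxxx ✓), payload 000001.
Byte 3: 0x85 = 10000101 (10xxxxxx ✓), payload 000101.
Concatenate: 0110000001000101 = 0x6045 (16 bits → U+6045).

U+6045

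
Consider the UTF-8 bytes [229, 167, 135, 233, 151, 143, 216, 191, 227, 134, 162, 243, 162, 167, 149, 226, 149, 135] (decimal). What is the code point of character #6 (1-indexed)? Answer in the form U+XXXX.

U+2547

Offset 0: leading byte 0xE5 = 11100101 → 3-byte char #1 = E5 A7 87.
Offset 3: leading byte 0xE9 = 11101001 → 3-byte char #2 = E9 97 8F.
Offset 6: leading byte 0xD8 = 11011000 → 2-byte char #3 = D8 BF.
Offset 8: leading byte 0xE3 = 11100011 → 3-byte char #4 = E3 86 A2.
Offset 11: leading byte 0xF3 = 11110011 → 4-byte char #5 = F3 A2 A7 95.
Offset 15: leading byte 0xE2 = 11100010 → 3-byte char #6 = E2 95 87.
Leading byte 0xE2 = 11100010 matches 1110xxxx → 3-byte sequence.
Byte 1: 0xE2 = 11100010, payload 0010 (4 bits).
Byte 2: 0x95 = 10010101 (10xxxxxx ✓), payload 010101.
Byte 3: 0x87 = 10000111 (10xxxxxx ✓), payload 000111.
Concatenate: 0010010101000111 = 0x2547 (16 bits → U+2547).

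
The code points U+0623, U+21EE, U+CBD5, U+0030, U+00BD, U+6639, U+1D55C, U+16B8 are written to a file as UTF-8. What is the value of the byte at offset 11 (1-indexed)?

0xBD

1-indexed offset 11 is 0-indexed offset 10.
U+0623 → 2-byte form D8 A3 at offsets 0–1.
U+21EE → 3-byte form E2 87 AE at offsets 2–4.
U+CBD5 → 3-byte form EC AF 95 at offsets 5–7.
U+0030 → 1-byte form 30 at offsets 8–8.
U+00BD → 2-byte form C2 BD at offsets 9–10.
Offset 10 falls in char 5's range; it's byte 2 of C2 BD = 0xBD.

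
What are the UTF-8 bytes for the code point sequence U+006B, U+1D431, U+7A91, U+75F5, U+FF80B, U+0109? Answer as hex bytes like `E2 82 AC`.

U+006B: 1-byte form → 6B.
U+1D431: 4-byte form → F0 9D 90 B1.
U+7A91: 3-byte form → E7 AA 91.
U+75F5: 3-byte form → E7 97 B5.
U+FF80B: 4-byte form → F3 BF A0 8B.
U+0109: 2-byte form → C4 89.
Concatenated (17 bytes): 6B F0 9D 90 B1 E7 AA 91 E7 97 B5 F3 BF A0 8B C4 89.

6B F0 9D 90 B1 E7 AA 91 E7 97 B5 F3 BF A0 8B C4 89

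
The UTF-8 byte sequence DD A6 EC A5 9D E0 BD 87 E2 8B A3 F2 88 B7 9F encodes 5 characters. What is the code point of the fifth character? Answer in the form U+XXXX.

U+88DDF

Offset 0: leading byte 0xDD = 11011101 → 2-byte char #1 = DD A6.
Offset 2: leading byte 0xEC = 11101100 → 3-byte char #2 = EC A5 9D.
Offset 5: leading byte 0xE0 = 11100000 → 3-byte char #3 = E0 BD 87.
Offset 8: leading byte 0xE2 = 11100010 → 3-byte char #4 = E2 8B A3.
Offset 11: leading byte 0xF2 = 11110010 → 4-byte char #5 = F2 88 B7 9F.
Leading byte 0xF2 = 11110010 matches 11110xxx → 4-byte sequence.
Byte 1: 0xF2 = 11110010, payload 010 (3 bits).
Byte 2: 0x88 = 10001000 (10xxxxxx ✓), payload 001000.
Byte 3: 0xB7 = 10110111 (10xxxxxx ✓), payload 110111.
Byte 4: 0x9F = 10011111 (10xxxxxx ✓), payload 011111.
Concatenate: 010001000110111011111 = 0x88DDF (21 bits → U+88DDF).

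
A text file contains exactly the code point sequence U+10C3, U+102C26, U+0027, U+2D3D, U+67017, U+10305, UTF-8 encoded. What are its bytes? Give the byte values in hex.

E1 83 83 F4 82 B0 A6 27 E2 B4 BD F1 A7 80 97 F0 90 8C 85

U+10C3: 3-byte form → E1 83 83.
U+102C26: 4-byte form → F4 82 B0 A6.
U+0027: 1-byte form → 27.
U+2D3D: 3-byte form → E2 B4 BD.
U+67017: 4-byte form → F1 A7 80 97.
U+10305: 4-byte form → F0 90 8C 85.
Concatenated (19 bytes): E1 83 83 F4 82 B0 A6 27 E2 B4 BD F1 A7 80 97 F0 90 8C 85.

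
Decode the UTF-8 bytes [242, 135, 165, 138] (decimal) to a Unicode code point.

U+8794A

Leading byte 0xF2 = 11110010 matches 11110xxx → 4-byte sequence.
Byte 1: 0xF2 = 11110010, payload 010 (3 bits).
Byte 2: 0x87 = 10000111 (10xxxxxx ✓), payload 000111.
Byte 3: 0xA5 = 10100101 (10xxxxxx ✓), payload 100101.
Byte 4: 0x8A = 10001010 (10xxxxxx ✓), payload 001010.
Concatenate: 010000111100101001010 = 0x8794A (21 bits → U+8794A).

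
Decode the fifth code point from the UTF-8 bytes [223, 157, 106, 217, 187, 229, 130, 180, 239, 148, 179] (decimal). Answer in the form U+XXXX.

Offset 0: leading byte 0xDF = 11011111 → 2-byte char #1 = DF 9D.
Offset 2: leading byte 0x6A = 01101010 → 1-byte char #2 = 6A.
Offset 3: leading byte 0xD9 = 11011001 → 2-byte char #3 = D9 BB.
Offset 5: leading byte 0xE5 = 11100101 → 3-byte char #4 = E5 82 B4.
Offset 8: leading byte 0xEF = 11101111 → 3-byte char #5 = EF 94 B3.
Leading byte 0xEF = 11101111 matches 1110xxxx → 3-byte sequence.
Byte 1: 0xEF = 11101111, payload 1111 (4 bits).
Byte 2: 0x94 = 10010100 (10xxxxxx ✓), payload 010100.
Byte 3: 0xB3 = 10110011 (10xxxxxx ✓), payload 110011.
Concatenate: 1111010100110011 = 0xF533 (16 bits → U+F533).

U+F533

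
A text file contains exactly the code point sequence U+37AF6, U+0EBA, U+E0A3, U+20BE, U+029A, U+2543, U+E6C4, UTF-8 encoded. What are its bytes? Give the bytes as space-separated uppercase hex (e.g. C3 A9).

U+37AF6: 4-byte form → F0 B7 AB B6.
U+0EBA: 3-byte form → E0 BA BA.
U+E0A3: 3-byte form → EE 82 A3.
U+20BE: 3-byte form → E2 82 BE.
U+029A: 2-byte form → CA 9A.
U+2543: 3-byte form → E2 95 83.
U+E6C4: 3-byte form → EE 9B 84.
Concatenated (21 bytes): F0 B7 AB B6 E0 BA BA EE 82 A3 E2 82 BE CA 9A E2 95 83 EE 9B 84.

F0 B7 AB B6 E0 BA BA EE 82 A3 E2 82 BE CA 9A E2 95 83 EE 9B 84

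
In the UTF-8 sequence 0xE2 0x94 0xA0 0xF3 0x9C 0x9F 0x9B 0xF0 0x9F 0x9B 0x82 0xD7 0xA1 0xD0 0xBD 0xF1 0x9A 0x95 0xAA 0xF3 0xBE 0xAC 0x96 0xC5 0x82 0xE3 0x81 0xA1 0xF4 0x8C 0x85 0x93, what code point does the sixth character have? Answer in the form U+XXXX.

Offset 0: leading byte 0xE2 = 11100010 → 3-byte char #1 = E2 94 A0.
Offset 3: leading byte 0xF3 = 11110011 → 4-byte char #2 = F3 9C 9F 9B.
Offset 7: leading byte 0xF0 = 11110000 → 4-byte char #3 = F0 9F 9B 82.
Offset 11: leading byte 0xD7 = 11010111 → 2-byte char #4 = D7 A1.
Offset 13: leading byte 0xD0 = 11010000 → 2-byte char #5 = D0 BD.
Offset 15: leading byte 0xF1 = 11110001 → 4-byte char #6 = F1 9A 95 AA.
Leading byte 0xF1 = 11110001 matches 11110xxx → 4-byte sequence.
Byte 1: 0xF1 = 11110001, payload 001 (3 bits).
Byte 2: 0x9A = 10011010 (10xxxxxx ✓), payload 011010.
Byte 3: 0x95 = 10010101 (10xxxxxx ✓), payload 010101.
Byte 4: 0xAA = 10101010 (10xxxxxx ✓), payload 101010.
Concatenate: 001011010010101101010 = 0x5A56A (21 bits → U+5A56A).

U+5A56A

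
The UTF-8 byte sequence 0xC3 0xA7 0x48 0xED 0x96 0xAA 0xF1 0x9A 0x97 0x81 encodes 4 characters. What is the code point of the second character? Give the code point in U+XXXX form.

Offset 0: leading byte 0xC3 = 11000011 → 2-byte char #1 = C3 A7.
Offset 2: leading byte 0x48 = 01001000 → 1-byte char #2 = 48.
Leading byte 0x48 = 01001000 matches 0xxxxxxx → 1-byte sequence.
Byte 1: 0x48 = 01001000, payload 1001000 (7 bits).
Concatenate: 1001000 = 0x48 (7 bits → U+0048).

U+0048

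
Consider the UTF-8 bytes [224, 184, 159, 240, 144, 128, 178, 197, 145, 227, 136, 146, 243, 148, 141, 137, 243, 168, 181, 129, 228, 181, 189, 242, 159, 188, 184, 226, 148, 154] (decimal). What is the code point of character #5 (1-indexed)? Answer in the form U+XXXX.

U+D4349

Offset 0: leading byte 0xE0 = 11100000 → 3-byte char #1 = E0 B8 9F.
Offset 3: leading byte 0xF0 = 11110000 → 4-byte char #2 = F0 90 80 B2.
Offset 7: leading byte 0xC5 = 11000101 → 2-byte char #3 = C5 91.
Offset 9: leading byte 0xE3 = 11100011 → 3-byte char #4 = E3 88 92.
Offset 12: leading byte 0xF3 = 11110011 → 4-byte char #5 = F3 94 8D 89.
Leading byte 0xF3 = 11110011 matches 11110xxx → 4-byte sequence.
Byte 1: 0xF3 = 11110011, payload 011 (3 bits).
Byte 2: 0x94 = 10010100 (10xxxxxx ✓), payload 010100.
Byte 3: 0x8D = 10001101 (10xxxxxx ✓), payload 001101.
Byte 4: 0x89 = 10001001 (10xxxxxx ✓), payload 001001.
Concatenate: 011010100001101001001 = 0xD4349 (21 bits → U+D4349).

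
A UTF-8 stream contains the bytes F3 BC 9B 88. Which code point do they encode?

U+FC6C8

Leading byte 0xF3 = 11110011 matches 11110xxx → 4-byte sequence.
Byte 1: 0xF3 = 11110011, payload 011 (3 bits).
Byte 2: 0xBC = 10111100 (10xxxxxx ✓), payload 111100.
Byte 3: 0x9B = 10011011 (10xxxxxx ✓), payload 011011.
Byte 4: 0x88 = 10001000 (10xxxxxx ✓), payload 001000.
Concatenate: 011111100011011001000 = 0xFC6C8 (21 bits → U+FC6C8).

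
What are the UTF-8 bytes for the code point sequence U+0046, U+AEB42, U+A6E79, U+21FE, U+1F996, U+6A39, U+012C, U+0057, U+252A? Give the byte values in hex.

46 F2 AE AD 82 F2 A6 B9 B9 E2 87 BE F0 9F A6 96 E6 A8 B9 C4 AC 57 E2 94 AA

U+0046: 1-byte form → 46.
U+AEB42: 4-byte form → F2 AE AD 82.
U+A6E79: 4-byte form → F2 A6 B9 B9.
U+21FE: 3-byte form → E2 87 BE.
U+1F996: 4-byte form → F0 9F A6 96.
U+6A39: 3-byte form → E6 A8 B9.
U+012C: 2-byte form → C4 AC.
U+0057: 1-byte form → 57.
U+252A: 3-byte form → E2 94 AA.
Concatenated (25 bytes): 46 F2 AE AD 82 F2 A6 B9 B9 E2 87 BE F0 9F A6 96 E6 A8 B9 C4 AC 57 E2 94 AA.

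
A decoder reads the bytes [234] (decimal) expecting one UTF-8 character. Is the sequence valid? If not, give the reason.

invalid (sequence truncated)

Leading byte 0xEA = 11101010 → 3-byte form, but only 1 byte is present.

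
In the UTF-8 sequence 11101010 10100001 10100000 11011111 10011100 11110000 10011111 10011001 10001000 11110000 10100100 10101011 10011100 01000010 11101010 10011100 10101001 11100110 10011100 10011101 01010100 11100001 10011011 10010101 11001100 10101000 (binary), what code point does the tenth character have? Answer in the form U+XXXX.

Offset 0: leading byte 0xEA = 11101010 → 3-byte char #1 = EA A1 A0.
Offset 3: leading byte 0xDF = 11011111 → 2-byte char #2 = DF 9C.
Offset 5: leading byte 0xF0 = 11110000 → 4-byte char #3 = F0 9F 99 88.
Offset 9: leading byte 0xF0 = 11110000 → 4-byte char #4 = F0 A4 AB 9C.
Offset 13: leading byte 0x42 = 01000010 → 1-byte char #5 = 42.
Offset 14: leading byte 0xEA = 11101010 → 3-byte char #6 = EA 9C A9.
Offset 17: leading byte 0xE6 = 11100110 → 3-byte char #7 = E6 9C 9D.
Offset 20: leading byte 0x54 = 01010100 → 1-byte char #8 = 54.
Offset 21: leading byte 0xE1 = 11100001 → 3-byte char #9 = E1 9B 95.
Offset 24: leading byte 0xCC = 11001100 → 2-byte char #10 = CC A8.
Leading byte 0xCC = 11001100 matches 110xxxxx → 2-byte sequence.
Byte 1: 0xCC = 11001100, payload 01100 (5 bits).
Byte 2: 0xA8 = 10101000 (10xxxxxx ✓), payload 101000.
Concatenate: 01100101000 = 0x328 (11 bits → U+0328).

U+0328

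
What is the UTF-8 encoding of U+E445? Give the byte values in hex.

EE 91 85

U+E445 = 0xE445 = 58437 decimal. In range U+0800–U+FFFF → 3-byte form: 1110xxxx 10xxxxxx 10xxxxxx.
Binary (16 bits): 1110010001000101.
Split 4+6+6: 1110 | 010001 | 000101.
Byte 1: 11101110 = 0xEE.
Byte 2: 10010001 = 0x91.
Byte 3: 10000101 = 0x85.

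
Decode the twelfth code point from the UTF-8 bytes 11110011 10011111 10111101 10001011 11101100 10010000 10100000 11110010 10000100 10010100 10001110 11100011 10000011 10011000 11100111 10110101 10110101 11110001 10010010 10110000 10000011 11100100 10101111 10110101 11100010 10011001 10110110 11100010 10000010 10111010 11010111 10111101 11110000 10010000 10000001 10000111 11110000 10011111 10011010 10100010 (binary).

Offset 0: leading byte 0xF3 = 11110011 → 4-byte char #1 = F3 9F BD 8B.
Offset 4: leading byte 0xEC = 11101100 → 3-byte char #2 = EC 90 A0.
Offset 7: leading byte 0xF2 = 11110010 → 4-byte char #3 = F2 84 94 8E.
Offset 11: leading byte 0xE3 = 11100011 → 3-byte char #4 = E3 83 98.
Offset 14: leading byte 0xE7 = 11100111 → 3-byte char #5 = E7 B5 B5.
Offset 17: leading byte 0xF1 = 11110001 → 4-byte char #6 = F1 92 B0 83.
Offset 21: leading byte 0xE4 = 11100100 → 3-byte char #7 = E4 AF B5.
Offset 24: leading byte 0xE2 = 11100010 → 3-byte char #8 = E2 99 B6.
Offset 27: leading byte 0xE2 = 11100010 → 3-byte char #9 = E2 82 BA.
Offset 30: leading byte 0xD7 = 11010111 → 2-byte char #10 = D7 BD.
Offset 32: leading byte 0xF0 = 11110000 → 4-byte char #11 = F0 90 81 87.
Offset 36: leading byte 0xF0 = 11110000 → 4-byte char #12 = F0 9F 9A A2.
Leading byte 0xF0 = 11110000 matches 11110xxx → 4-byte sequence.
Byte 1: 0xF0 = 11110000, payload 000 (3 bits).
Byte 2: 0x9F = 10011111 (10xxxxxx ✓), payload 011111.
Byte 3: 0x9A = 10011010 (10xxxxxx ✓), payload 011010.
Byte 4: 0xA2 = 10100010 (10xxxxxx ✓), payload 100010.
Concatenate: 000011111011010100010 = 0x1F6A2 (21 bits → U+1F6A2).

U+1F6A2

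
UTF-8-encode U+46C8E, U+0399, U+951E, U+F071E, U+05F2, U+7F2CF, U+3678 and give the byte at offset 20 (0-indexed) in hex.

U+46C8E → 4-byte form F1 86 B2 8E at offsets 0–3.
U+0399 → 2-byte form CE 99 at offsets 4–5.
U+951E → 3-byte form E9 94 9E at offsets 6–8.
U+F071E → 4-byte form F3 B0 9C 9E at offsets 9–12.
U+05F2 → 2-byte form D7 B2 at offsets 13–14.
U+7F2CF → 4-byte form F1 BF 8B 8F at offsets 15–18.
U+3678 → 3-byte form E3 99 B8 at offsets 19–21.
Offset 20 falls in char 7's range; it's byte 2 of E3 99 B8 = 0x99.

0x99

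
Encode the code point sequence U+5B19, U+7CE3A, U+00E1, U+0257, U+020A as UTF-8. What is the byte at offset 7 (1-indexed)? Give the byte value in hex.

0xBA

1-indexed offset 7 is 0-indexed offset 6.
U+5B19 → 3-byte form E5 AC 99 at offsets 0–2.
U+7CE3A → 4-byte form F1 BC B8 BA at offsets 3–6.
Offset 6 falls in char 2's range; it's byte 4 of F1 BC B8 BA = 0xBA.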